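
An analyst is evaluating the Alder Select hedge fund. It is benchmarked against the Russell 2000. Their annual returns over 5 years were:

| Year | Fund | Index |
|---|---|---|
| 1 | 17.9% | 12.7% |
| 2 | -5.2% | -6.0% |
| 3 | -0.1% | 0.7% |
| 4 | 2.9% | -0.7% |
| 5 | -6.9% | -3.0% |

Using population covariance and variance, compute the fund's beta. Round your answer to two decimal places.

r̄p = 1.7200%,  r̄m = 0.7400%
Cov = Σ(rp − r̄p)(rm − r̄m) / 5 = 54.1532
Var(rm) = Σ(rm − r̄m)² / 5 = 40.9064
β = Cov / Var = 54.1532 / 40.9064 = 1.3238

1.32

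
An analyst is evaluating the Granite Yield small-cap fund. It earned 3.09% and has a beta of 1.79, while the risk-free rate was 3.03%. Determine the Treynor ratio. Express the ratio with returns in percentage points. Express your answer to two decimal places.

0.03

Treynor = (Rp − Rf) / β = (3.09% − 3.03%) / 1.79 = 0.06 / 1.79 = 0.0335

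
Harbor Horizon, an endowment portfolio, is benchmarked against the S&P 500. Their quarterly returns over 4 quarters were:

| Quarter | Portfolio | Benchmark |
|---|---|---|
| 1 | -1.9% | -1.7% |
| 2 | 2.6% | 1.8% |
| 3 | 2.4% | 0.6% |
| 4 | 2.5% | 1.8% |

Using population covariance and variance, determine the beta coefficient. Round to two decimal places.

1.27

r̄p = 1.4000%,  r̄m = 0.6250%
Cov = Σ(rp − r̄p)(rm − r̄m) / 4 = 2.5875
Var(rm) = Σ(rm − r̄m)² / 4 = 2.0419
β = Cov / Var = 2.5875 / 2.0419 = 1.2672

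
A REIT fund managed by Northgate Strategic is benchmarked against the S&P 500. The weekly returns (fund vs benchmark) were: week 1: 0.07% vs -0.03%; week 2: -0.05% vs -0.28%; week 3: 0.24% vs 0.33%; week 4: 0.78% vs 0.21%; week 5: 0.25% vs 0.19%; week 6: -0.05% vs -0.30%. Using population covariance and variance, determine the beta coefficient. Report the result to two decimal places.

0.82

r̄p = 0.2067%,  r̄m = 0.0200%
Cov = Σ(rp − r̄p)(rm − r̄m) / 6 = 0.0488
Var(rm) = Σ(rm − r̄m)² / 6 = 0.0593
β = Cov / Var = 0.0488 / 0.0593 = 0.8229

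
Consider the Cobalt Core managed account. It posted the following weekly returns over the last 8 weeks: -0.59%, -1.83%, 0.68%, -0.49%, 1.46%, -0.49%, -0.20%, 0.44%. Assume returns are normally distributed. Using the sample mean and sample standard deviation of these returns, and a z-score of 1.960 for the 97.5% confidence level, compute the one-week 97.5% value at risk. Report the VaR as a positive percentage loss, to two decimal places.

r̄ = (-0.59 − 1.83 + 0.68 − 0.49 + 1.46 − 0.49 − 0.2 + 0.44) / 8 = -0.1275%
Σ(r − r̄)² = (-0.59 − (-0.1275))² + (-1.83 − (-0.1275))² + (0.68 − (-0.1275))² + … = 6.8748
sample σ = √(6.8748 / 7) = √0.9821 = 0.9910%
VaR = −(r̄ − z·σ) = −(-0.1275 − 1.960 × 0.9910) = −(-2.0699) = 2.0699%

2.07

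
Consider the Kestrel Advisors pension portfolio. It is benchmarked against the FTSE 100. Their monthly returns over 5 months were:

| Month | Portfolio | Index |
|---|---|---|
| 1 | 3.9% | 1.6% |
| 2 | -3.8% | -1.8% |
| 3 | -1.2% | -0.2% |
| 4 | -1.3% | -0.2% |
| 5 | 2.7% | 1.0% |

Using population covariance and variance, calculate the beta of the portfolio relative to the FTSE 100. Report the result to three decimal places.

r̄p = 0.0600%,  r̄m = 0.0800%
Cov = Σ(rp − r̄p)(rm − r̄m) / 5 = 3.2512
Var(rm) = Σ(rm − r̄m)² / 5 = 1.3696
β = Cov / Var = 3.2512 / 1.3696 = 2.3738

2.374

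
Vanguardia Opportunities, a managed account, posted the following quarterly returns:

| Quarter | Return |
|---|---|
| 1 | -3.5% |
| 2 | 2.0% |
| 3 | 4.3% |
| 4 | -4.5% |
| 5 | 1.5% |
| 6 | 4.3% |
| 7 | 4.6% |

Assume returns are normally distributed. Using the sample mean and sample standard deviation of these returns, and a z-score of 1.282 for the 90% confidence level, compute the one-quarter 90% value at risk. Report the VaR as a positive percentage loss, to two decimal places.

r̄ = (-3.5 + 2 + 4.3 − 4.5 + 1.5 + 4.3 + 4.6) / 7 = 1.2429%
Σ(r − r̄)² = 86.0771; sample σ = √(86.0771/6) = 3.7876%
VaR = −(r̄ − z·σ) = −(1.2429 − 1.282 × 3.7876) = −(-3.6128) = 3.6128%

3.61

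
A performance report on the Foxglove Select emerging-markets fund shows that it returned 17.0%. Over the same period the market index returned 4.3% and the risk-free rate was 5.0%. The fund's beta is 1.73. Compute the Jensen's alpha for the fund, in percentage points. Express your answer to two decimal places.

CAPM expected return = Rf + β(Rm − Rf) = 5.0% + 1.73 × (4.3% − 5.0%) = 5 + 1.73 × -0.70 = 3.7890%
Jensen's α = Rp − E[R] = 17.0% − 3.7890% = 13.2110

13.21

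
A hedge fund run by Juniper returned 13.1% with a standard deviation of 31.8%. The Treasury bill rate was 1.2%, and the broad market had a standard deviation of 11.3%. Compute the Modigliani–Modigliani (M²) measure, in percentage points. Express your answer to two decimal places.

5.43

Sharpe = (Rp − Rf) / σp = (13.1% − 1.2%) / 31.8% = 0.3742
M² = Rf + Sharpe × σm = 1.2% + 0.3742 × 11.3% = 5.4285%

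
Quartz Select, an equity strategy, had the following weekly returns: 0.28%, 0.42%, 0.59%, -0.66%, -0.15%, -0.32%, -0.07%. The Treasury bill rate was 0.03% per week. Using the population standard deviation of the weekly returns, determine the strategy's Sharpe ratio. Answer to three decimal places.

-0.042

r̄ = (0.28 + 0.42 + 0.59 − 0.66 − 0.15 − 0.32 − 0.07) / 7 = 0.0129%
Population σ = √[Σ(r − r̄)² / 7] = √[1.1671 / 7] = √0.1667 = 0.4083%
Sharpe = (r̄ − rf) / σ = (0.0129 − 0.03) / 0.4083 = -0.0171 / 0.4083 = -0.0419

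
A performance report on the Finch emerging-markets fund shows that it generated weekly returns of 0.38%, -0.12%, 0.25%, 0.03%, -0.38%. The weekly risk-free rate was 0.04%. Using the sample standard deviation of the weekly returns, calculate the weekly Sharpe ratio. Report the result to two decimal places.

-0.03

μ = (0.38 − 0.12 + 0.25 + 0.03 − 0.38) / 5 = 0.160 / 5 = 0.0320%
Σ(r − μ)² = (0.38 − 0.0320)² + (-0.12 − 0.0320)² + … = 0.3615
sample σ = √(0.3615 / 4) = √0.0904 = 0.3007%
Sharpe = (μ − rf) / σ = (0.0320 − 0.04) / 0.3007 = -0.0080 / 0.3007 = -0.0266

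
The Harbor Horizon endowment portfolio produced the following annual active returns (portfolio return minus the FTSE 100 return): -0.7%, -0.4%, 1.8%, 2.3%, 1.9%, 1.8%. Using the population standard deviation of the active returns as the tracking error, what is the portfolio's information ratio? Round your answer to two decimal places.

r̄ = (-0.7 − 0.4 + 1.8 + 2.3 + 1.9 + 1.8) / 6 = 1.1167%
Σ(r − r̄)² = 8.5483; population σ = √(8.5483/6) = 1.1936%
IR = r̄ / tracking error = 1.1167 / 1.1936 = 0.9356

0.94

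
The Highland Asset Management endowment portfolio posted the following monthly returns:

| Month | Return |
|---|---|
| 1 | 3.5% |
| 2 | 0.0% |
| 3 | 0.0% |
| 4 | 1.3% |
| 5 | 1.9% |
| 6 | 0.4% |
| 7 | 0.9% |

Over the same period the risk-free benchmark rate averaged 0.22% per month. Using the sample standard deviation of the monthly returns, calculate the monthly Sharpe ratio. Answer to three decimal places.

Mean return r̄ = 8.00 / 7 = 1.1429%
Σ(r − r̄)² = (3.5 − 1.1429)² + (0 − 1.1429)² + (0 − 1.1429)² + … = 9.3771
sample σ = √(9.3771 / 6) = √1.5629 = 1.2502%
Sharpe = (r̄ − rf) / σ = (1.1429 − 0.22) / 1.2502 = 0.9229 / 1.2502 = 0.7382

0.738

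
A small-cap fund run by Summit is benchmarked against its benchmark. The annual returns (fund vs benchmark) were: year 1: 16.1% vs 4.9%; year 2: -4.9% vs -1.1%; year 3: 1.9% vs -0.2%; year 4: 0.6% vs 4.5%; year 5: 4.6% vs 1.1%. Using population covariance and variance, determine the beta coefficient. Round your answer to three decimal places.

1.946

r̄p = 3.6600%,  r̄m = 1.8400%
Cov = Σ(rp − r̄p)(rm − r̄m) / 5 = 11.5976
Var(rm) = Σ(rm − r̄m)² / 5 = 5.9584
β = Cov / Var = 11.5976 / 5.9584 = 1.9464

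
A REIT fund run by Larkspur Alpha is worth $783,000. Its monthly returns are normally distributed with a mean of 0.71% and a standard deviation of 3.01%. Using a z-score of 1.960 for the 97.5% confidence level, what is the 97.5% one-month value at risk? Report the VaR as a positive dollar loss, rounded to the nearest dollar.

Return at the 97.5% tail: μ − z·σ = 0.71% − 1.960 × 3.01% = 0.71 − 5.8996 = -5.1896%
VaR = −(-5.1896%) × $783,000 = 5.1896% × $783,000 = $40,635

$40,635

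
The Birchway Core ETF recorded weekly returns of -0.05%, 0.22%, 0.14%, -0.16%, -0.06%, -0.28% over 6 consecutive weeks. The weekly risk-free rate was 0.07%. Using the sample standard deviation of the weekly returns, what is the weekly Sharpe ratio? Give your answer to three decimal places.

μ = (-0.05 + 0.22 + 0.14 − 0.16 − 0.06 − 0.28) / 6 = -0.190 / 6 = -0.0317%
Σ(r − μ)² = (-0.05 − (-0.0317))² + (0.22 − (-0.0317))² + … = 0.1721
σ = √[0.1721 / 5] = 0.1855%
Sharpe = (μ − rf) / σ = (-0.0317 − 0.07) / 0.1855 = -0.1017 / 0.1855 = -0.5482

-0.548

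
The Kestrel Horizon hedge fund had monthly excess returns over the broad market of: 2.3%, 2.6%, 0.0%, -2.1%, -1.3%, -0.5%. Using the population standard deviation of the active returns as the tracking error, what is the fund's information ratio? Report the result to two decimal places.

r̄ = (2.3 + 2.6 + 0 − 2.1 − 1.3 − 0.5) / 6 = 1.00 / 6 = 0.1667%
Σ(r − r̄)² = (2.3 − 0.1667)² + (2.6 − 0.1667)² + … = 18.2333
σ = √[18.2333 / 6] = 1.7432%
IR = r̄ / tracking error = 0.1667 / 1.7432 = 0.0956

0.10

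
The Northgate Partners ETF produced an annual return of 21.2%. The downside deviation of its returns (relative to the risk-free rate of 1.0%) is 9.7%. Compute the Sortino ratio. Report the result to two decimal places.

2.08

Sortino = (Rp − Rf) / σd = (21.2% − 1.0%) / 9.7% = 20.20% / 9.7% = 2.0825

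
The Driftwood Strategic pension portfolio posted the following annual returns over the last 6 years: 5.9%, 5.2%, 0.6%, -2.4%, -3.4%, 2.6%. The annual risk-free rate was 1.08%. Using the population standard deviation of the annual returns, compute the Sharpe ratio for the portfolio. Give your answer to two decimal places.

0.10

r̄ = (5.9 + 5.2 + 0.6 − 2.4 − 3.4 + 2.6) / 6 = 1.4167%
Σ(r − r̄)² = 74.2483; population σ = √(74.2483/6) = 3.5178%
Sharpe = (r̄ − rf) / σ = (1.4167 − 1.08) / 3.5178 = 0.3367 / 3.5178 = 0.0957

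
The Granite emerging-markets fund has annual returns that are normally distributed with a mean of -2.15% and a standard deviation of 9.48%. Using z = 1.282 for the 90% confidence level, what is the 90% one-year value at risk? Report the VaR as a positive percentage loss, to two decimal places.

14.30

VaR (as % loss) = −(μ − z·σ) = −(-2.15% − 1.282 × 9.48%) = −(-14.30336%) = 14.30336%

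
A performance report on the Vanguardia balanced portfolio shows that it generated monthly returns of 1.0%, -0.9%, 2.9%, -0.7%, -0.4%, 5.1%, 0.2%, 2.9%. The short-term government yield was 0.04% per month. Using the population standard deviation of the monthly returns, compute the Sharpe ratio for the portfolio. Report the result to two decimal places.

r̄ = (1 − 0.9 + 2.9 − 0.7 − 0.4 + 5.1 + 0.2 + 2.9) / 8 = 10.10 / 8 = 1.2625%
Population std dev = √[32.5788 / 8] = 2.0180%
Sharpe = (r̄ − rf) / σ = (1.2625 − 0.04) / 2.0180 = 1.2225 / 2.0180 = 0.6058

0.61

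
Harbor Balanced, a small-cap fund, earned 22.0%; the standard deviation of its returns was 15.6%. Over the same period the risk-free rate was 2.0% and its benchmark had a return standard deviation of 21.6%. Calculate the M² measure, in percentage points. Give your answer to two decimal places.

29.69

Sharpe = (Rp − Rf) / σp = (22.0% − 2.0%) / 15.6% = 1.2821
M² = Rf + Sharpe × σm = 2.0% + 1.2821 × 21.6% = 29.6934%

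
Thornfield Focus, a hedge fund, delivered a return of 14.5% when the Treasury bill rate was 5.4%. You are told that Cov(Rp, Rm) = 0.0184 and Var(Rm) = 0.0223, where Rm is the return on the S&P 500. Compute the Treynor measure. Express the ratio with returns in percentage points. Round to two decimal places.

β = Cov / Var = 0.0184 / 0.0223 = 0.8251
Treynor = (Rp − Rf) / β = (14.5% − 5.4%) / 0.8251 = 9.10 / 0.8251 = 11.0290

11.03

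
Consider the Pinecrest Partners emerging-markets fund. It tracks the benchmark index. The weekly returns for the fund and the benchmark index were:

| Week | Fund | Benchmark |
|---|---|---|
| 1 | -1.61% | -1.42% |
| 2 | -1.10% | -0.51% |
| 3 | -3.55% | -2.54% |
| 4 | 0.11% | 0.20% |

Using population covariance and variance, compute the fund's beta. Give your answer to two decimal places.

r̄p = -1.5375%,  r̄m = -1.0675%
Cov = Σ(rp − r̄p)(rm − r̄m) / 4 = 1.3303
Var(rm) = Σ(rm − r̄m)² / 4 = 1.0525
β = Cov / Var = 1.3303 / 1.0525 = 1.2639

1.26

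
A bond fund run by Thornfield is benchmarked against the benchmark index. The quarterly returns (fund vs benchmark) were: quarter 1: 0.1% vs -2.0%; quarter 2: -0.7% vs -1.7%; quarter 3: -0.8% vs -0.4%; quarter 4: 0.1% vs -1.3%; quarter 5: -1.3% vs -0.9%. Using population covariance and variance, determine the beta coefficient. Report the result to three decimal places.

r̄p = -0.5200%,  r̄m = -1.2600%
Cov = Σ(rp − r̄p)(rm − r̄m) / 5 = -0.1852
Var(rm) = Σ(rm − r̄m)² / 5 = 0.3224
β = Cov / Var = -0.1852 / 0.3224 = -0.5744

-0.574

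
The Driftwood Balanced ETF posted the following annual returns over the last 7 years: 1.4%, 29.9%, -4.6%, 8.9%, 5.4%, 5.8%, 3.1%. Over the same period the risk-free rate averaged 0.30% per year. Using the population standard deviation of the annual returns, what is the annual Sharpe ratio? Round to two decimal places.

0.68

Mean return r̄ = 49.90 / 7 = 7.1286%
Σ(r − r̄)² = (1.4 − 7.1286)² + (29.9 − 7.1286)² + … = 713.0343
population σ = √(713.0343 / 7) = √101.8620 = 10.0927%
Sharpe = (r̄ − rf) / σ = (7.1286 − 0.3) / 10.0927 = 6.8286 / 10.0927 = 0.6766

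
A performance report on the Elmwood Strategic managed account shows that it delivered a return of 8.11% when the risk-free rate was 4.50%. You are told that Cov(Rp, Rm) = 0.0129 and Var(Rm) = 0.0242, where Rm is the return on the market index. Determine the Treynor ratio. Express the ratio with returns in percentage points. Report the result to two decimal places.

6.77

β = Cov / Var = 0.0129 / 0.0242 = 0.5331
Treynor = (Rp − Rf) / β = (8.11% − 4.50%) / 0.5331 = 3.61 / 0.5331 = 6.7717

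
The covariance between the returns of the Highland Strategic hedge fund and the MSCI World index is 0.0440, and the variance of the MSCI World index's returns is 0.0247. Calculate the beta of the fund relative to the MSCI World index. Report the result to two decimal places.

β = Cov(Rp, Rm) / Var(Rm) = 0.0440 / 0.0247 = 1.7814

1.78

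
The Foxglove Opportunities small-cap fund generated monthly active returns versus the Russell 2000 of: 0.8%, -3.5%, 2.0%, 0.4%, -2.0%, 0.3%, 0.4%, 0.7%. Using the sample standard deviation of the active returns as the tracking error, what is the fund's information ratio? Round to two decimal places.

-0.06

Mean return r̄ = -0.90 / 8 = -0.1125%
Σ(r − r̄)² = (0.8 − (-0.1125))² + (-3.5 − (-0.1125))² + … = 21.6888
σ = √[21.6888 / 7] = 1.7602%
IR = r̄ / tracking error = -0.1125 / 1.7602 = -0.0639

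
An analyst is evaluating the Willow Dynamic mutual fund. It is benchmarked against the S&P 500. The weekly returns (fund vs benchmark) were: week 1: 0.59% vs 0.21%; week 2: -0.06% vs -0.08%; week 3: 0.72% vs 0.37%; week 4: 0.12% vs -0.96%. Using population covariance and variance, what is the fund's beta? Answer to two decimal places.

0.41

r̄p = 0.3425%,  r̄m = -0.1150%
Cov = Σ(rp − r̄p)(rm − r̄m) / 4 = 0.1094
Var(rm) = Σ(rm − r̄m)² / 4 = 0.2640
β = Cov / Var = 0.1094 / 0.2640 = 0.4144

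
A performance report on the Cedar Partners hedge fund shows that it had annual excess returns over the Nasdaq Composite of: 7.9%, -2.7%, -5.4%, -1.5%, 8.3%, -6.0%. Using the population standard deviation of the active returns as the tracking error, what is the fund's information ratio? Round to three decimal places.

0.017

μ = (7.9 − 2.7 − 5.4 − 1.5 + 8.3 − 6) / 6 = 0.1000%
Population std dev = √[205.9400 / 6] = 5.8586%
IR = μ / tracking error = 0.1000 / 5.8586 = 0.0171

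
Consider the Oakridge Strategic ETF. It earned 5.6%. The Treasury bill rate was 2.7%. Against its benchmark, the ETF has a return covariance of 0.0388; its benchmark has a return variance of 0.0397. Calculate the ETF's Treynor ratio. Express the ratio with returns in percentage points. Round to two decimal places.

2.97

β = Cov / Var = 0.0388 / 0.0397 = 0.9773
Treynor = (Rp − Rf) / β = (5.6% − 2.7%) / 0.9773 = 2.90 / 0.9773 = 2.9674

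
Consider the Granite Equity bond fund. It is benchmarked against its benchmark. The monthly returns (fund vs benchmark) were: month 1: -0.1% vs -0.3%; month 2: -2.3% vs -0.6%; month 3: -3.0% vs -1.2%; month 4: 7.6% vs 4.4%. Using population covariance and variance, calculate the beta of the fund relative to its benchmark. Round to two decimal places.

r̄p = 0.5500%,  r̄m = 0.5750%
Cov = Σ(rp − r̄p)(rm − r̄m) / 4 = 9.2963
Var(rm) = Σ(rm − r̄m)² / 4 = 4.9819
β = Cov / Var = 9.2963 / 4.9819 = 1.8660

1.87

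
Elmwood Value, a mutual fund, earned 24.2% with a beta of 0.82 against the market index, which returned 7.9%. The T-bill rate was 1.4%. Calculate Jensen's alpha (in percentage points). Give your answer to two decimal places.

CAPM expected return = Rf + β(Rm − Rf) = 1.4% + 0.82 × (7.9% − 1.4%) = 1.4 + 0.82 × 6.50 = 6.7300%
Jensen's α = Rp − E[R] = 24.2% − 6.7300% = 17.4700

17.47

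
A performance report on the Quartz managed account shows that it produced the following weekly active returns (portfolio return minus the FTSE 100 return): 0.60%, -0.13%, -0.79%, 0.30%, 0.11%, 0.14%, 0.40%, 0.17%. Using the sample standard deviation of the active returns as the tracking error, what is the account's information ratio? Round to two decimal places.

0.24

r̄ = (0.6 − 0.13 − 0.79 + 0.3 + 0.11 + 0.14 + 0.4 + 0.17) / 8 = 0.1000%
Σ(r − r̄)² = 1.2316; sample σ = √(1.2316/7) = 0.4195%
IR = r̄ / tracking error = 0.1000 / 0.4195 = 0.2384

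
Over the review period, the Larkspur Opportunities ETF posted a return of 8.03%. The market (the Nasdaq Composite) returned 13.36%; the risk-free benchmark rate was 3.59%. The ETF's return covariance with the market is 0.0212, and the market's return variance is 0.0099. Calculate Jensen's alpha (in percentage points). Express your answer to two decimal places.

-16.48

β = Cov / Var = 0.0212 / 0.0099 = 2.1414
E[R] = Rf + β(Rm − Rf) = 3.59% + 2.1414 × (13.36% − 3.59%) = 24.5115%
α = Rp − E[R] = 8.03% − 24.5115% = -16.4815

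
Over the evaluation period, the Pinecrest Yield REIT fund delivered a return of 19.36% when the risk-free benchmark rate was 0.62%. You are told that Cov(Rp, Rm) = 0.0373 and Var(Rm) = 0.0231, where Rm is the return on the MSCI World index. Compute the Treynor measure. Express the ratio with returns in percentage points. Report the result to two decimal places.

11.61

β = Cov / Var = 0.0373 / 0.0231 = 1.6147
Treynor = (Rp − Rf) / β = (19.36% − 0.62%) / 1.6147 = 18.74 / 1.6147 = 11.6059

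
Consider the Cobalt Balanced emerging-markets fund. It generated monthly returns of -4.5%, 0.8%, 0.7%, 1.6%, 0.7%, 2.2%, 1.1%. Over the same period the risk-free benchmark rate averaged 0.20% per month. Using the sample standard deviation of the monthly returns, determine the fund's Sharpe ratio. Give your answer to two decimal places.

0.08

r̄ = (-4.5 + 0.8 + 0.7 + 1.6 + 0.7 + 2.2 + 1.1) / 7 = 0.3714%
Sample σ = √[Σ(r − r̄)² / 6] = √[29.5143 / 6] = √4.9191 = 2.2179%
Sharpe = (r̄ − rf) / σ = (0.3714 − 0.2) / 2.2179 = 0.1714 / 2.2179 = 0.0773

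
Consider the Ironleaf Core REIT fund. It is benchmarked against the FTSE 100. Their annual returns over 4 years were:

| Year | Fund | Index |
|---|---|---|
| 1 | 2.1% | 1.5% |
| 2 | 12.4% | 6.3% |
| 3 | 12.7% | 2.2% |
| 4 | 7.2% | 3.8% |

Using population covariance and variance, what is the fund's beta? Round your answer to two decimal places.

1.31

r̄p = 8.6000%,  r̄m = 3.4500%
Cov = Σ(rp − r̄p)(rm − r̄m) / 4 = 4.4725
Var(rm) = Σ(rm − r̄m)² / 4 = 3.4025
β = Cov / Var = 4.4725 / 3.4025 = 1.3145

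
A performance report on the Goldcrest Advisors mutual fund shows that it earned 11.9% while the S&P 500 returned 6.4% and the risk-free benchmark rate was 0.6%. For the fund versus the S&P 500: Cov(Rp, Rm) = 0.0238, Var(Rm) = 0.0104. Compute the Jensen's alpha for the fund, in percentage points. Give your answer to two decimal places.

-1.97

β = Cov / Var = 0.0238 / 0.0104 = 2.2885
E[R] = Rf + β(Rm − Rf) = 0.6% + 2.2885 × (6.4% − 0.6%) = 13.8733%
α = Rp − E[R] = 11.9% − 13.8733% = -1.9733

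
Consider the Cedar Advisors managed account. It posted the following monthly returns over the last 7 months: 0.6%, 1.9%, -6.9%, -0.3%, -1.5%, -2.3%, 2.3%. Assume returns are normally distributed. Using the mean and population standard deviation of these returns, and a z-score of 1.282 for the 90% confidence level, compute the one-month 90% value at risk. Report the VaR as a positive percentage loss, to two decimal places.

Mean return r̄ = -6.20 / 7 = -0.8857%
Population σ = √[Σ(r − r̄)² / 7] = √[59.0086 / 7] = √8.4298 = 2.9034%
VaR = −(r̄ − z·σ) = −(-0.8857 − 1.282 × 2.9034) = −(-4.6079) = 4.6079%

4.61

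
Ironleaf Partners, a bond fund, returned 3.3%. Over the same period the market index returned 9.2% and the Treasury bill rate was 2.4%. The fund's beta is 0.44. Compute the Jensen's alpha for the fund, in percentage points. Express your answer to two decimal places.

CAPM expected return = Rf + β(Rm − Rf) = 2.4% + 0.44 × (9.2% − 2.4%) = 2.4 + 0.44 × 6.80 = 5.3920%
Jensen's α = Rp − E[R] = 3.3% − 5.3920% = -2.0920

-2.09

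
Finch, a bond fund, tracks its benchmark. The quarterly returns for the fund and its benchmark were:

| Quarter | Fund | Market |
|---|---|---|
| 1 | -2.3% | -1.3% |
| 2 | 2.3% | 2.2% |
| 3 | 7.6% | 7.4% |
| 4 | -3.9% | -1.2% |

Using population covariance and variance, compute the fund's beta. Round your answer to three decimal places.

r̄p = 0.9250%,  r̄m = 1.7750%
Cov = Σ(rp − r̄p)(rm − r̄m) / 4 = 15.6006
Var(rm) = Σ(rm − r̄m)² / 4 = 12.5319
β = Cov / Var = 15.6006 / 12.5319 = 1.2449

1.245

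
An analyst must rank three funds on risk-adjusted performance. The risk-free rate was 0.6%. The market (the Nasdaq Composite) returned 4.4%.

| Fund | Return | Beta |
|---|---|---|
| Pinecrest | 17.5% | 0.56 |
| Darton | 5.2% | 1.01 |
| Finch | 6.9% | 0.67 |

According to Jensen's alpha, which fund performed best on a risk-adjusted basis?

Pinecrest: α = 17.5% − [0.6% + 0.56 × (4.4% − 0.6%)] = 14.772
Darton: α = 5.2% − [0.6% + 1.01 × (4.4% − 0.6%)] = 0.762
Finch: α = 6.9% − [0.6% + 0.67 × (4.4% − 0.6%)] = 3.754
Highest: Pinecrest (14.772).

Pinecrest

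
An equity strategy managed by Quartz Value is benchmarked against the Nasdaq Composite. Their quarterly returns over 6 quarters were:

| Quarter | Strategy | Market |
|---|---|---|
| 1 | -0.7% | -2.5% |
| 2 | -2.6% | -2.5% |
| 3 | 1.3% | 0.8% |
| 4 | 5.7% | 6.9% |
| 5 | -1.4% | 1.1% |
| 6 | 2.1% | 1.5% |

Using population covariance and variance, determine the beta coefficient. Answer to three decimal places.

r̄p = 0.7333%,  r̄m = 0.8833%
Cov = Σ(rp − r̄p)(rm − r̄m) / 6 = 7.7239
Var(rm) = Σ(rm − r̄m)² / 6 = 9.9214
β = Cov / Var = 7.7239 / 9.9214 = 0.7785

0.779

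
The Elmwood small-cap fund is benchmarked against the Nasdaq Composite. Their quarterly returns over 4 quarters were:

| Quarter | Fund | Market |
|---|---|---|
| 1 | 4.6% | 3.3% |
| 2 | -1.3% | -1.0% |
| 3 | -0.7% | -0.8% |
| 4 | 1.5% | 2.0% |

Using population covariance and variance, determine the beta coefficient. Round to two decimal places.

r̄p = 1.0250%,  r̄m = 0.8750%
Cov = Σ(rp − r̄p)(rm − r̄m) / 4 = 4.1131
Var(rm) = Σ(rm − r̄m)² / 4 = 3.3669
β = Cov / Var = 4.1131 / 3.3669 = 1.2216

1.22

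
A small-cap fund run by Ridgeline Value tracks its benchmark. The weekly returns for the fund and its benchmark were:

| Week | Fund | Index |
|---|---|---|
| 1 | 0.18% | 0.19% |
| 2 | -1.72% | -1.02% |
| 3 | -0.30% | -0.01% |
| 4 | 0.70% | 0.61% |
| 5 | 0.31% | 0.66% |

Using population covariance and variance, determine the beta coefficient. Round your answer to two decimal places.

1.35

r̄p = -0.1660%,  r̄m = 0.0860%
Cov = Σ(rp − r̄p)(rm − r̄m) / 5 = 0.4989
Var(rm) = Σ(rm − r̄m)² / 5 = 0.3695
β = Cov / Var = 0.4989 / 0.3695 = 1.3502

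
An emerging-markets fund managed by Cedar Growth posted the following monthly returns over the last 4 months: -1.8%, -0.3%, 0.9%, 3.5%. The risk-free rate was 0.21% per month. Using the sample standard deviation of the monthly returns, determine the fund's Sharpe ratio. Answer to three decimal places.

0.163

μ = (-1.8 − 0.3 + 0.9 + 3.5) / 4 = 2.30 / 4 = 0.5750%
Sample σ = √[Σ(r − μ)² / 3] = √[15.0675 / 3] = √5.0225 = 2.2411%
Sharpe = (μ − rf) / σ = (0.5750 − 0.21) / 2.2411 = 0.3650 / 2.2411 = 0.1629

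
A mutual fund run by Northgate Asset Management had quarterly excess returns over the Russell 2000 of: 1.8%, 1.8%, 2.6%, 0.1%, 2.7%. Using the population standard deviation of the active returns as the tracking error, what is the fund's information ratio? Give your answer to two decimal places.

1.93

Mean return r̄ = 9.00 / 5 = 1.8000%
Σ(r − r̄)² = 4.3400; population σ = √(4.3400/5) = 0.9317%
IR = r̄ / tracking error = 1.8000 / 0.9317 = 1.9320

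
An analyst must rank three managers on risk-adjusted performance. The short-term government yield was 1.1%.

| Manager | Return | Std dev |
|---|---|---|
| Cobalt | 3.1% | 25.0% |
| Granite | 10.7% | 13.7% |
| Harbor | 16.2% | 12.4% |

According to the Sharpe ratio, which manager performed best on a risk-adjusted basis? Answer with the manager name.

Harbor

Cobalt: Sharpe ratio = (3.1% − 1.1%) / 25.0% = 0.080
Granite: Sharpe ratio = (10.7% − 1.1%) / 13.7% = 0.701
Harbor: Sharpe ratio = (16.2% − 1.1%) / 12.4% = 1.218
Highest: Harbor (1.218).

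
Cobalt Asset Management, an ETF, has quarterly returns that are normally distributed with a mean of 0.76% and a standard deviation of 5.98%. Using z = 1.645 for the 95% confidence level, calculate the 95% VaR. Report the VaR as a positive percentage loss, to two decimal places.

9.08

VaR (as % loss) = −(μ − z·σ) = −(0.76% − 1.645 × 5.98%) = −(-9.0771%) = 9.0771%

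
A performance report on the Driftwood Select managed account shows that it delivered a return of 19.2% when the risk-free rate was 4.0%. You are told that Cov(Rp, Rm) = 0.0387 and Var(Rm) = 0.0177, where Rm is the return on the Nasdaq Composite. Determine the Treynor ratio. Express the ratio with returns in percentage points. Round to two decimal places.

β = Cov / Var = 0.0387 / 0.0177 = 2.1864
Treynor = (Rp − Rf) / β = (19.2% − 4.0%) / 2.1864 = 15.20 / 2.1864 = 6.9521

6.95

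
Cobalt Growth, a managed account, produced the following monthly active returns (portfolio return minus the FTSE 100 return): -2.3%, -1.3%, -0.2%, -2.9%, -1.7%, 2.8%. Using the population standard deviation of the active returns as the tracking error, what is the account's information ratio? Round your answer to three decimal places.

-0.500

Mean return μ = -5.60 / 6 = -0.9333%
Σ(r − μ)² = (-2.3 − (-0.9333))² + (-1.3 − (-0.9333))² + (-0.2 − (-0.9333))² + … = 20.9333
population σ = √(20.9333 / 6) = √3.4889 = 1.8679%
IR = μ / tracking error = -0.9333 / 1.8679 = -0.4997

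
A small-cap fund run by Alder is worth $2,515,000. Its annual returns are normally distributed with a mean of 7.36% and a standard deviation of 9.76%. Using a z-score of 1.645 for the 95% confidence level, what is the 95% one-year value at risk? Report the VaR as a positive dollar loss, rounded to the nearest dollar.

$218,684

Return at the 95% tail: μ − z·σ = 7.36% − 1.645 × 9.76% = 7.36 − 16.0552 = -8.6952%
VaR = −(-8.6952%) × $2,515,000 = 8.6952% × $2,515,000 = $218,684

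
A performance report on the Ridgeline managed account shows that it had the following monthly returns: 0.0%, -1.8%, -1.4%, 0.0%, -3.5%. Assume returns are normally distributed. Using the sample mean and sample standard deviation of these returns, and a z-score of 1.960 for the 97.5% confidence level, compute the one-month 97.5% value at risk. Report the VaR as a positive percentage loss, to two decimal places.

4.19

r̄ = (0 − 1.8 − 1.4 + 0 − 3.5) / 5 = -6.70 / 5 = -1.3400%
Sample σ = √[Σ(r − r̄)² / 4] = √[8.4720 / 4] = √2.1180 = 1.4553%
VaR = −(r̄ − z·σ) = −(-1.3400 − 1.960 × 1.4553) = −(-4.1924) = 4.1924%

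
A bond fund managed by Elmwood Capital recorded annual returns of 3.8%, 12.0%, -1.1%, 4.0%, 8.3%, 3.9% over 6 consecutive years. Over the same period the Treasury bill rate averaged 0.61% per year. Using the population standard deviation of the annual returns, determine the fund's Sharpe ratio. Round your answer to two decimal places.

1.11

r̄ = (3.8 + 12 − 1.1 + 4 + 8.3 + 3.9) / 6 = 30.90 / 6 = 5.1500%
Σ(r − r̄)² = (3.8 − 5.1500)² + (12 − 5.1500)² + (-1.1 − 5.1500)² + … = 100.6150
σ = √[100.6150 / 6] = 4.0950%
Sharpe = (r̄ − rf) / σ = (5.1500 − 0.61) / 4.0950 = 4.5400 / 4.0950 = 1.1087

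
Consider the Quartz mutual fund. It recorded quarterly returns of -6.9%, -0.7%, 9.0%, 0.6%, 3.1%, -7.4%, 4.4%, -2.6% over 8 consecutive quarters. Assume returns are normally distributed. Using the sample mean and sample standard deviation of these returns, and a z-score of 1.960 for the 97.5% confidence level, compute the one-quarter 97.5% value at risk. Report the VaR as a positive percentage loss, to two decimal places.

11.05

r̄ = (-6.9 − 0.7 + 9 + 0.6 + 3.1 − 7.4 + 4.4 − 2.6) / 8 = -0.50 / 8 = -0.0625%
Σ(r − r̄)² = (-6.9 − (-0.0625))² + (-0.7 − (-0.0625))² + (9 − (-0.0625))² + … = 219.9188
σ = √[219.9188 / 7] = 5.6051%
VaR = −(r̄ − z·σ) = −(-0.0625 − 1.960 × 5.6051) = −(-11.0485) = 11.0485%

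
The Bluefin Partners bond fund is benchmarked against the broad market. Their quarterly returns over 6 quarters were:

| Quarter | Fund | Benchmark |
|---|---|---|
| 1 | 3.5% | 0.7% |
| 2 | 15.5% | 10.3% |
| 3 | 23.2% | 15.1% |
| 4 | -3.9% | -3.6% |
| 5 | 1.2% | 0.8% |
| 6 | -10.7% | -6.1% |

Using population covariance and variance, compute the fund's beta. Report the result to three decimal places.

1.518

r̄p = 4.8000%,  r̄m = 2.8667%
Cov = Σ(rp − r̄p)(rm − r̄m) / 6 = 85.0217
Var(rm) = Σ(rm − r̄m)² / 6 = 56.0156
β = Cov / Var = 85.0217 / 56.0156 = 1.5178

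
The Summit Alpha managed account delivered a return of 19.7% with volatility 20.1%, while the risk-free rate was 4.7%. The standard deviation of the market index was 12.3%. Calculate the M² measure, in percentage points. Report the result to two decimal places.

Sharpe = (Rp − Rf) / σp = (19.7% − 4.7%) / 20.1% = 0.7463
M² = Rf + Sharpe × σm = 4.7% + 0.7463 × 12.3% = 13.8795%

13.88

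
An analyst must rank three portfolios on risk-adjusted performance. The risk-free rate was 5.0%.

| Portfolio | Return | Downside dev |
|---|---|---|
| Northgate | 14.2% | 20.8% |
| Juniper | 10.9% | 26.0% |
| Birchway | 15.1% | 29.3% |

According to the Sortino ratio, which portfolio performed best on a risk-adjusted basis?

Northgate

Northgate: Sortino ratio = (14.2% − 5.0%) / 20.8% = 0.442
Juniper: Sortino ratio = (10.9% − 5.0%) / 26.0% = 0.227
Birchway: Sortino ratio = (15.1% − 5.0%) / 29.3% = 0.345
Highest: Northgate (0.442).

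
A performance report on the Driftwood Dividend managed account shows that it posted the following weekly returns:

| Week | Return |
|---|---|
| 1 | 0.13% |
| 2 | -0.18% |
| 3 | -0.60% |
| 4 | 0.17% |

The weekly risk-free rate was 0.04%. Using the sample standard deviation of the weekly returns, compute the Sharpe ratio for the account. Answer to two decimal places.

r̄ = (0.13 − 0.18 − 0.6 + 0.17) / 4 = -0.480 / 4 = -0.1200%
Σ(r − r̄)² = (0.13 − (-0.1200))² + (-0.18 − (-0.1200))² + … = 0.3806
σ = √[0.3806 / 3] = 0.3562%
Sharpe = (r̄ − rf) / σ = (-0.1200 − 0.04) / 0.3562 = -0.1600 / 0.3562 = -0.4492

-0.45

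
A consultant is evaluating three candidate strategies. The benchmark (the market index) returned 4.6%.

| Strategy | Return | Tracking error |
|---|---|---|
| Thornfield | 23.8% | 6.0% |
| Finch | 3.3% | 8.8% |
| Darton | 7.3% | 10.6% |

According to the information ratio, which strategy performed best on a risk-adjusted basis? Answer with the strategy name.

Thornfield

Thornfield: IR = (23.8% − 4.6%) / 6.0% = 3.200
Finch: IR = (3.3% − 4.6%) / 8.8% = -0.148
Darton: IR = (7.3% − 4.6%) / 10.6% = 0.255
Highest: Thornfield (3.200).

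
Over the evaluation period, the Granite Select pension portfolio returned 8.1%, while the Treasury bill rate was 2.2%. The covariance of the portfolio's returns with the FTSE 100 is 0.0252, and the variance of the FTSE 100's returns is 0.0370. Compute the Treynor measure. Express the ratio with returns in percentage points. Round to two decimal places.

β = Cov / Var = 0.0252 / 0.0370 = 0.6811
Treynor = (Rp − Rf) / β = (8.1% − 2.2%) / 0.6811 = 5.90 / 0.6811 = 8.6625

8.66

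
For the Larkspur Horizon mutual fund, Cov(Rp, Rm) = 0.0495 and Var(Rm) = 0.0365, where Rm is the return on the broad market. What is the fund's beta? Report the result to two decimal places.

1.36

β = Cov(Rp, Rm) / Var(Rm) = 0.0495 / 0.0365 = 1.3562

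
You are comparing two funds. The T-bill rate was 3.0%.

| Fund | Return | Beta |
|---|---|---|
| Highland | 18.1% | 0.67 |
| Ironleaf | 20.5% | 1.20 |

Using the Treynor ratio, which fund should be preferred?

Highland: Treynor = (18.1% − 3.0%) / 0.67 = 22.537
Ironleaf: Treynor = (20.5% − 3.0%) / 1.20 = 14.583
Highest: Highland (22.537).

Highland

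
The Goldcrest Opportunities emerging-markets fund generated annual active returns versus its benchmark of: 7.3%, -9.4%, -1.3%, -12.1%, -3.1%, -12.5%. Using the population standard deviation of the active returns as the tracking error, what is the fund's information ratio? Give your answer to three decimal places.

-0.740

r̄ = (7.3 − 9.4 − 1.3 − 12.1 − 3.1 − 12.5) / 6 = -5.1833%
Population σ = √[Σ(r − r̄)² / 6] = √[294.4083 / 6] = √49.0681 = 7.0049%
IR = r̄ / tracking error = -5.1833 / 7.0049 = -0.7400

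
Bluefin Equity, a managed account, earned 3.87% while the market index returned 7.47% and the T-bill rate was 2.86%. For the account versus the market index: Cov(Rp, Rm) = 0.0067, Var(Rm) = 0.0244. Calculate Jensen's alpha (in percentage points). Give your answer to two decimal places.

-0.26

β = Cov / Var = 0.0067 / 0.0244 = 0.2746
E[R] = Rf + β(Rm − Rf) = 2.86% + 0.2746 × (7.47% − 2.86%) = 4.1259%
α = Rp − E[R] = 3.87% − 4.1259% = -0.2559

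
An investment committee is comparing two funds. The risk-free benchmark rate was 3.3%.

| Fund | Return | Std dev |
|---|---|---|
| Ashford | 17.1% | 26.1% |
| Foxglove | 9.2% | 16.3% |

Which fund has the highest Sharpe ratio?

Ashford: Sharpe ratio = (17.1% − 3.3%) / 26.1% = 0.529
Foxglove: Sharpe ratio = (9.2% − 3.3%) / 16.3% = 0.362
Highest: Ashford (0.529).

Ashford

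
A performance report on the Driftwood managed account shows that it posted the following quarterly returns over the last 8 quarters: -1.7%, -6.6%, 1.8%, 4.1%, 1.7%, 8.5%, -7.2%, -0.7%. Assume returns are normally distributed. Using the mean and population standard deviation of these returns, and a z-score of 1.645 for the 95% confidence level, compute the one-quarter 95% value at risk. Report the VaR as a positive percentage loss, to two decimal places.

μ = (-1.7 − 6.6 + 1.8 + 4.1 + 1.7 + 8.5 − 7.2 − 0.7) / 8 = -0.0125%
Σ(r − μ)² = (-1.7 − (-0.0125))² + (-6.6 − (-0.0125))² + (1.8 − (-0.0125))² + … = 193.9688
σ = √[193.9688 / 8] = 4.9240%
VaR = −(μ − z·σ) = −(-0.0125 − 1.645 × 4.9240) = −(-8.1125) = 8.1125%

8.11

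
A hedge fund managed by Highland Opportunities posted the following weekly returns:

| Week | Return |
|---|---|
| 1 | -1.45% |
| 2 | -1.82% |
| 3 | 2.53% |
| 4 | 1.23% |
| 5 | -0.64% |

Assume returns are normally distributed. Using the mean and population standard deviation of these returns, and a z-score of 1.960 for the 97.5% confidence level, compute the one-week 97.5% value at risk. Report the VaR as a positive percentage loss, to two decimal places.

3.28

r̄ = (-1.45 − 1.82 + 2.53 + 1.23 − 0.64) / 5 = -0.0300%
Σ(r − r̄)² = (-1.45 − (-0.0300))² + (-1.82 − (-0.0300))² + … = 13.7338
population σ = √(13.7338 / 5) = √2.7468 = 1.6573%
VaR = −(r̄ − z·σ) = −(-0.0300 − 1.960 × 1.6573) = −(-3.2783) = 3.2783%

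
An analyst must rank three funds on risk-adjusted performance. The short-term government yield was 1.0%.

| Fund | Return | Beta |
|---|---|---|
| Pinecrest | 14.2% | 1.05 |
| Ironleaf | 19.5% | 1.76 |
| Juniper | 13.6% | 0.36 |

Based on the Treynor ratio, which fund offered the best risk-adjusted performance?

Juniper

Pinecrest: Treynor = (14.2% − 1.0%) / 1.05 = 12.571
Ironleaf: Treynor = (19.5% − 1.0%) / 1.76 = 10.511
Juniper: Treynor = (13.6% − 1.0%) / 0.36 = 35.000
Highest: Juniper (35.000).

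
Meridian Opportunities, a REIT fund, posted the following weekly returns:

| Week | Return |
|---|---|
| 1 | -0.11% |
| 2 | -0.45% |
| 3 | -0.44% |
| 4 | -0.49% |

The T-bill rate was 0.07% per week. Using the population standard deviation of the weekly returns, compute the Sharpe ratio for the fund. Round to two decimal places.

-2.90

Mean return r̄ = -1.490 / 4 = -0.3725%
Σ(r − r̄)² = (-0.11 − (-0.3725))² + (-0.45 − (-0.3725))² + (-0.44 − (-0.3725))² + … = 0.0933
σ = √[0.0933 / 4] = 0.1527%
Sharpe = (r̄ − rf) / σ = (-0.3725 − 0.07) / 0.1527 = -0.4425 / 0.1527 = -2.8978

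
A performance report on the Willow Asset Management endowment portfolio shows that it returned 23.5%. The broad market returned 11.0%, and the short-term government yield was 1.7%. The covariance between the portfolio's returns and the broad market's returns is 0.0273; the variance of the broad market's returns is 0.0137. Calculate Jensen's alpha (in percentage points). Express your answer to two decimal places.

β = Cov / Var = 0.0273 / 0.0137 = 1.9927
E[R] = Rf + β(Rm − Rf) = 1.7% + 1.9927 × (11.0% − 1.7%) = 20.2321%
α = Rp − E[R] = 23.5% − 20.2321% = 3.2679

3.27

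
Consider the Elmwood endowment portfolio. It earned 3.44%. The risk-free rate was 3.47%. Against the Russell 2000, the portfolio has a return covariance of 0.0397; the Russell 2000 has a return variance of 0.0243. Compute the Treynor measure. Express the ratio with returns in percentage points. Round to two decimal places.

-0.02

β = Cov / Var = 0.0397 / 0.0243 = 1.6337
Treynor = (Rp − Rf) / β = (3.44% − 3.47%) / 1.6337 = -0.03 / 1.6337 = -0.0184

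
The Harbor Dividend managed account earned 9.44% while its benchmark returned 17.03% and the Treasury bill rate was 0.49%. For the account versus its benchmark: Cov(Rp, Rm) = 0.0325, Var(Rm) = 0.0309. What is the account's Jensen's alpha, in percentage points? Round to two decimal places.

-8.45

β = Cov / Var = 0.0325 / 0.0309 = 1.0518
E[R] = Rf + β(Rm − Rf) = 0.49% + 1.0518 × (17.03% − 0.49%) = 17.8868%
α = Rp − E[R] = 9.44% − 17.8868% = -8.4468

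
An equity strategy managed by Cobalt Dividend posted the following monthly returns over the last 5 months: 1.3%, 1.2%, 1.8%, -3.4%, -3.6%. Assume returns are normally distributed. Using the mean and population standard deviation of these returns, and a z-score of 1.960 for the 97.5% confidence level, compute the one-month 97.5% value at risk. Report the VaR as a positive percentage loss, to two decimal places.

r̄ = (1.3 + 1.2 + 1.8 − 3.4 − 3.6) / 5 = -2.70 / 5 = -0.5400%
Σ(r − r̄)² = 29.4320; population σ = √(29.4320/5) = 2.4262%
VaR = −(r̄ − z·σ) = −(-0.5400 − 1.960 × 2.4262) = −(-5.2954) = 5.2954%

5.30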